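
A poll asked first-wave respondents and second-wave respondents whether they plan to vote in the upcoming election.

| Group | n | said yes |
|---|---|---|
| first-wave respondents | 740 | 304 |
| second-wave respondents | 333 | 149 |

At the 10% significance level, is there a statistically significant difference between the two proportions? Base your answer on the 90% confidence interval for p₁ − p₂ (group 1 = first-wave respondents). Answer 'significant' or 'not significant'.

Sample proportions: 304/740 = 0.4108, 149/333 = 0.4474.
Each SE is √(p̂(1−p̂)/n): √(0.4108·0.5892/740) = 0.01809 and √(0.4474·0.5526/333) = 0.02725.
SE(p̂₁ − p̂₂) = √(SE₁² + SE₂²) = √(0.0003272481 + 0.0007425625) = 0.03271, since the two samples are independent.
At 90% confidence z* = 1.645; margin = 1.645 × 0.03271 = 0.05381.
The difference is 0.4108 − 0.4474 = -0.0366, so the interval is -0.0366 ± 0.05381 = (-0.09041, 0.01721).
The interval (-0.09041, 0.01721) contains 0, so the difference is not significant.

not significant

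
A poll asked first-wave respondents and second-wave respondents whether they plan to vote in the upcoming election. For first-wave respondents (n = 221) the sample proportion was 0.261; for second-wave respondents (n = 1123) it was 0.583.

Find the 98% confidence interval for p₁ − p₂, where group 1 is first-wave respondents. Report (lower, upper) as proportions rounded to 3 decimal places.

(-0.399, -0.245)

SE₁ = √(p̂₁(1−p̂₁)/n₁) = √(0.2610·0.7390/221) = 0.02954; SE₂ = √(0.5830·0.4170/1123) = 0.01471.
Independent samples: SE of the difference = √(SE₁² + SE₂²) = √(0.0008726116 + 0.0002163841) = 0.03300.
z* for 98% confidence is 2.326, so the margin of error is 2.326 × 0.03300 = 0.07676.
Point estimate p̂₁ − p̂₂ = 0.2610 − 0.5830 = -0.3220.
-0.3220 ± 0.07676 → (-0.399, -0.245).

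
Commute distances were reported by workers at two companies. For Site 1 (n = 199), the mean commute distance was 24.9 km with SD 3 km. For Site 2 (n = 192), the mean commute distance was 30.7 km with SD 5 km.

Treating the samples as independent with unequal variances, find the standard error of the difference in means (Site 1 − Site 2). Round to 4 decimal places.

SE₁ = s₁/√n₁ = 3/√199 = 0.2127; SE₂ = 5/√192 = 0.3608.
Independent samples, unequal variances: SE_diff = √(SE₁² + SE₂²) = √(0.04524129 + 0.13017664) = 0.4188.

0.4188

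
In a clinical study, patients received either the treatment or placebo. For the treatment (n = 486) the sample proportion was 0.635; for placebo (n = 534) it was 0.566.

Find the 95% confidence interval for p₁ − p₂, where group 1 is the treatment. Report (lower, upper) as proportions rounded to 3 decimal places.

(0.009, 0.129)

SE₁ = √(p̂₁(1−p̂₁)/n₁) = √(0.6350·0.3650/486) = 0.02184; SE₂ = √(0.5660·0.4340/534) = 0.02145.
Independent samples: SE of the difference = √(SE₁² + SE₂²) = √(0.0004769856 + 0.0004601025) = 0.03061.
z* for 95% confidence is 1.960, so the margin of error is 1.960 × 0.03061 = 0.06000.
Point estimate p̂₁ − p̂₂ = 0.6350 − 0.5660 = 0.0690.
0.0690 ± 0.06000 → (0.009, 0.129).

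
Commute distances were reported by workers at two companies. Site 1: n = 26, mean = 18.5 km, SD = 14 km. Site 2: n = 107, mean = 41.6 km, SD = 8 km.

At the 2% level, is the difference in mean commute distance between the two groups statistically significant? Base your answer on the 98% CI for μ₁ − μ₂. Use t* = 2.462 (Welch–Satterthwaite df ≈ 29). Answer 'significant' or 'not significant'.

Per-group SEs: s₁/√n₁ = 14/√26 = 2.7456, s₂/√n₂ = 8/√107 = 0.7734.
Unpooled SE of the difference: √(7.53831936 + 0.59814756) = 2.8524.
Margin of error = t* · SE = 2.462 × 2.8524 = 7.0226.
x̄₁ − x̄₂ = 18.5 − 41.6 = -23.1000.
CI: -23.1000 ± 7.0226 = (-30.1226, -16.0774).
The interval (-30.1226, -16.0774) does not contain 0, so the difference is significant.

significant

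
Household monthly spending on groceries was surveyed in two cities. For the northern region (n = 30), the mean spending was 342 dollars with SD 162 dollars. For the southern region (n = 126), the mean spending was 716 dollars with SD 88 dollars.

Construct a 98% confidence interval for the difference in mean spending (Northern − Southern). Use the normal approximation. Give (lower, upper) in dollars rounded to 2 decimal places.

SE₁ = s₁/√n₁ = 162/√30 = 29.5770; SE₂ = 88/√126 = 7.8397.
Independent samples, unequal variances: SE_diff = √(SE₁² + SE₂²) = √(874.798929 + 61.46089609) = 30.5984.
z* = 2.326, so margin of error = 2.326 × 30.5984 = 71.1719.
Difference in means = 342 − 716 = -374.0000.
-374.0000 ± 71.1719 → (-445.17, -302.83).

(-445.17, -302.83)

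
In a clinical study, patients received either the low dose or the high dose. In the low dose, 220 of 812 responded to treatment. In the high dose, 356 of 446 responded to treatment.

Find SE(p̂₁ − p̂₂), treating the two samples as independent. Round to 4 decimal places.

0.0246

First, p̂₁ = 220/812 = 0.2709; p̂₂ = 356/446 = 0.7982.
The two standard errors are √(0.2709×0.7291/812) = 0.01560 and √(0.7982×0.2018/446) = 0.01900.
Because the samples are independent, SE_diff = √(0.01560² + 0.01900²) = 0.02458.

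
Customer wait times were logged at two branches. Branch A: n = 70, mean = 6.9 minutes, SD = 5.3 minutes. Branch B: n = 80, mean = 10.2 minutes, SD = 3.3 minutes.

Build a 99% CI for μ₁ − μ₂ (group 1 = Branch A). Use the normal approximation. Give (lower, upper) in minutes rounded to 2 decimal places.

(-5.19, -1.41)

Per-group SEs: s₁/√n₁ = 5.3/√70 = 0.6335, s₂/√n₂ = 3.3/√80 = 0.3690.
Unpooled SE of the difference: √(0.40132225 + 0.136161) = 0.7331.
Margin of error = z* · SE = 2.576 × 0.7331 = 1.8885.
x̄₁ − x̄₂ = 6.9 − 10.2 = -3.3000.
CI: -3.3000 ± 1.8885 = (-5.19, -1.41).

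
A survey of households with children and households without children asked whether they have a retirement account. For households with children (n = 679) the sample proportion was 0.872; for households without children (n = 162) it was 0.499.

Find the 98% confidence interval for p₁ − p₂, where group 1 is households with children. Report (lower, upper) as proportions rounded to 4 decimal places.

The two standard errors are √(0.8720×0.1280/679) = 0.01282 and √(0.4990×0.5010/162) = 0.03928.
Because the samples are independent, SE_diff = √(0.01282² + 0.03928²) = 0.04132.
Using z* = 2.326 for 98%, ME = 2.326 × 0.04132 = 0.09611.
p̂₁ − p̂₂ = 0.3730; interval 0.3730 ± 0.09611 gives (0.2769, 0.4691).

(0.2769, 0.4691)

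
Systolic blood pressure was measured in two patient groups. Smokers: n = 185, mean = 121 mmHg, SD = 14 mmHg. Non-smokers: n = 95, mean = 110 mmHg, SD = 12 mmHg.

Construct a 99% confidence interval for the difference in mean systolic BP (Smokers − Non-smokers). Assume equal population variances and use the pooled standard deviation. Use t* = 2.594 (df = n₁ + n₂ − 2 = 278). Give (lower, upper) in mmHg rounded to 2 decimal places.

(6.63, 15.37)

s_p = √[((n₁−1)s₁² + (n₂−1)s₂²)/(n₁+n₂−2)] = √[(184·14² + 94·12²)/278] = 13.3573.
SE = 13.3573·√(1/185 + 1/95) = 1.6860.
With t* = 2.594, margin = 2.594 × 1.6860 = 4.3735.
x̄₁ − x̄₂ = 121 − 110 = 11.0000; interval 11.0000 ± 4.3735 = (6.63, 15.37).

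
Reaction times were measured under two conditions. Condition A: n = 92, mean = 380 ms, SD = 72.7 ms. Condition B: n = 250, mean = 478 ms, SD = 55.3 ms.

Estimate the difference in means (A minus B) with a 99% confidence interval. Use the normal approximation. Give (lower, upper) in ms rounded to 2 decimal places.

Standard errors of each mean: 72.7/√92 = 7.5795 and 55.3/√250 = 3.4975.
SE(x̄₁ − x̄₂) = √(7.5795² + 3.4975²) = 8.3475 for independent samples with unequal variances.
With z* = 2.576, the margin is 2.576 × 8.3475 = 21.5032.
x̄₁ − x̄₂ = 380 − 478 = -98.0000; the interval is -98.0000 ± 21.5032 = (-119.50, -76.50).

(-119.50, -76.50)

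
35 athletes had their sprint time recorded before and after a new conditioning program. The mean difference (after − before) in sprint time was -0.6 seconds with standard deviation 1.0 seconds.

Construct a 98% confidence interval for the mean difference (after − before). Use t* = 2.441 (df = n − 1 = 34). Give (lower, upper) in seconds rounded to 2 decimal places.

(-1.01, -0.19)

Paired design: SE = s_d/√n = 1.0/√35 = 0.1690.
t* = 2.441; margin of error = 2.441 × 0.1690 = 0.4125.
-0.6 ± 0.4125 → (-1.01, -0.19).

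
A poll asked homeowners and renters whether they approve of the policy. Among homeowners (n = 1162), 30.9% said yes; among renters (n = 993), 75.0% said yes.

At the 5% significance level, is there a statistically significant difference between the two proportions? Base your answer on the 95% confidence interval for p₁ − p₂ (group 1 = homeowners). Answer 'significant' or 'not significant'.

Each SE is √(p̂(1−p̂)/n): √(0.3090·0.6910/1162) = 0.01356 and √(0.7500·0.2500/993) = 0.01374.
SE(p̂₁ − p̂₂) = √(SE₁² + SE₂²) = √(0.0001838736 + 0.0001887876) = 0.01930, since the two samples are independent.
At 95% confidence z* = 1.960; margin = 1.960 × 0.01930 = 0.03783.
The difference is 0.3090 − 0.7500 = -0.4410, so the interval is -0.4410 ± 0.03783 = (-0.47883, -0.40317).
The interval (-0.47883, -0.40317) does not contain 0, so the difference is significant.

significant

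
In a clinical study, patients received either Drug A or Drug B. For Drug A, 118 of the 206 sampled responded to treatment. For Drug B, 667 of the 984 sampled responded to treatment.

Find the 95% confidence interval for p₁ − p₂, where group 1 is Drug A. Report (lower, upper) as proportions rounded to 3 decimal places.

p̂₁ = 118/206 = 0.5728 and p̂₂ = 667/984 = 0.6778.
SE₁ = √(p̂₁(1−p̂₁)/n₁) = √(0.5728·0.4272/206) = 0.03447; SE₂ = √(0.6778·0.3222/984) = 0.01490.
Independent samples: SE of the difference = √(SE₁² + SE₂²) = √(0.0011881809 + 0.00022201) = 0.03755.
z* for 95% confidence is 1.960, so the margin of error is 1.960 × 0.03755 = 0.07360.
Point estimate p̂₁ − p̂₂ = 0.5728 − 0.6778 = -0.1050.
-0.1050 ± 0.07360 → (-0.179, -0.031).

(-0.179, -0.031)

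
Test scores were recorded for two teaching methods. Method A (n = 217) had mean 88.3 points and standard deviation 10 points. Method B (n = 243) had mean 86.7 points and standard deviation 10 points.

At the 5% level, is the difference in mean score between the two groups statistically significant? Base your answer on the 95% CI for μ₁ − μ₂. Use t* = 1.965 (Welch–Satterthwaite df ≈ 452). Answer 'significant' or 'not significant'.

Per-group SEs: s₁/√n₁ = 10/√217 = 0.6788, s₂/√n₂ = 10/√243 = 0.6415.
Unpooled SE of the difference: √(0.46076944 + 0.41152225) = 0.9340.
Margin of error = t* · SE = 1.965 × 0.9340 = 1.8353.
x̄₁ − x̄₂ = 88.3 − 86.7 = 1.6000.
CI: 1.6000 ± 1.8353 = (-0.2353, 3.4353).
The interval (-0.2353, 3.4353) contains 0, so the difference is not significant.

not significant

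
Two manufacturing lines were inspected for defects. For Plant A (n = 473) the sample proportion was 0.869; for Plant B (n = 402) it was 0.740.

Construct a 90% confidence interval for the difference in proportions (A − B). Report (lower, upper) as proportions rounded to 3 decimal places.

(0.085, 0.173)

The two standard errors are √(0.8690×0.1310/473) = 0.01551 and √(0.7400×0.2600/402) = 0.02188.
Because the samples are independent, SE_diff = √(0.01551² + 0.02188²) = 0.02682.
Using z* = 1.645 for 90%, ME = 1.645 × 0.02682 = 0.04412.
p̂₁ − p̂₂ = 0.1290; interval 0.1290 ± 0.04412 gives (0.085, 0.173).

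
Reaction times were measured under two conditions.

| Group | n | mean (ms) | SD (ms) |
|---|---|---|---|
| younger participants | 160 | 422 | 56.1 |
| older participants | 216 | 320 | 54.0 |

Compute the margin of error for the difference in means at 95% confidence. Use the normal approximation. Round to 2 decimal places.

11.29

Standard errors of each mean: 56.1/√160 = 4.4351 and 54.0/√216 = 3.6742.
SE(x̄₁ − x̄₂) = √(4.4351² + 3.6742²) = 5.7593 for independent samples with unequal variances.
With z* = 1.960, the margin is 1.960 × 5.7593 = 11.2882.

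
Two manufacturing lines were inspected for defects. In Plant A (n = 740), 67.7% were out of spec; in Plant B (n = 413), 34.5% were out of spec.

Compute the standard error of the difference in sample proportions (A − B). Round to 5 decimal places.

SE₁ = √(p̂₁(1−p̂₁)/n₁) = √(0.6770·0.3230/740) = 0.01719; SE₂ = √(0.3450·0.6550/413) = 0.02339.
Independent samples: SE of the difference = √(SE₁² + SE₂²) = √(0.0002954961 + 0.0005470921) = 0.02903.

0.02903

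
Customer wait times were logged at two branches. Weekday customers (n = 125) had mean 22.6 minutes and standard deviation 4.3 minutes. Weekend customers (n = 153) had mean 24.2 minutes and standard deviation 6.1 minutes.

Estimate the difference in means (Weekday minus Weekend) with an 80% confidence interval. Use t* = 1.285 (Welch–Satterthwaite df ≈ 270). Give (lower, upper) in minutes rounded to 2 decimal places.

SE₁ = s₁/√n₁ = 4.3/√125 = 0.3846; SE₂ = 6.1/√153 = 0.4932.
Independent samples, unequal variances: SE_diff = √(SE₁² + SE₂²) = √(0.14791716 + 0.24324624) = 0.6254.
t* = 1.285, so margin of error = 1.285 × 0.6254 = 0.8036.
Difference in means = 22.6 − 24.2 = -1.6000.
-1.6000 ± 0.8036 → (-2.40, -0.80).

(-2.40, -0.80)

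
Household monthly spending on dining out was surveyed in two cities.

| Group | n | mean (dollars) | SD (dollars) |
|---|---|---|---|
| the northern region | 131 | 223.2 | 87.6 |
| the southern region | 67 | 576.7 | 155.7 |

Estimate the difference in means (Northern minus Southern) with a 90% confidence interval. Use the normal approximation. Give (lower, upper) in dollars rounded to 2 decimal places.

(-387.23, -319.77)

SE₁ = s₁/√n₁ = 87.6/√131 = 7.6536; SE₂ = 155.7/√67 = 19.0218.
Independent samples, unequal variances: SE_diff = √(SE₁² + SE₂²) = √(58.57759296 + 361.82887524) = 20.5038.
z* = 1.645, so margin of error = 1.645 × 20.5038 = 33.7288.
Difference in means = 223.2 − 576.7 = -353.5000.
-353.5000 ± 33.7288 → (-387.23, -319.77).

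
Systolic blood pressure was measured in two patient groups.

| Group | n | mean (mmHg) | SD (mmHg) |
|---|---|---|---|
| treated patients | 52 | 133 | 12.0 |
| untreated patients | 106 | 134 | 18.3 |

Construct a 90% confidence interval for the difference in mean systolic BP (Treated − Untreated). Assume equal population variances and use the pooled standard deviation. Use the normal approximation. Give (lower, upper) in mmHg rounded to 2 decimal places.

Pooled variance s_p² = [51·12.0² + 105·18.3²] / (52+106−2) = 272.4837, so s_p = 16.5071.
SE_diff = s_p·√(1/n₁ + 1/n₂) = 16.5071·√(1/52 + 1/106) = 2.7948.
z* = 1.645; margin = 1.645 × 2.7948 = 4.5974.
Difference = 133 − 134 = -1.0000.
-1.0000 ± 4.5974 → (-5.60, 3.60).

(-5.60, 3.60)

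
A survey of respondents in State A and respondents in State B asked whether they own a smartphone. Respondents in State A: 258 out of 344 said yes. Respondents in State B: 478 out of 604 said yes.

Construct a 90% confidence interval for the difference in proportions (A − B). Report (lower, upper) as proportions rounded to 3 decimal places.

(-0.088, 0.006)

First, p̂₁ = 258/344 = 0.7500; p̂₂ = 478/604 = 0.7914.
The two standard errors are √(0.7500×0.2500/344) = 0.02335 and √(0.7914×0.2086/604) = 0.01653.
Because the samples are independent, SE_diff = √(0.02335² + 0.01653²) = 0.02861.
Using z* = 1.645 for 90%, ME = 1.645 × 0.02861 = 0.04706.
p̂₁ − p̂₂ = -0.0414; interval -0.0414 ± 0.04706 gives (-0.088, 0.006).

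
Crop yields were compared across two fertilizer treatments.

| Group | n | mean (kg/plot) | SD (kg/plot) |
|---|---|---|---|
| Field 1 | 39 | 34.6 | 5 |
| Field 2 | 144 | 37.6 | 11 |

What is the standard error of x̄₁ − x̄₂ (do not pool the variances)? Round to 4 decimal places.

Standard errors of each mean: 5/√39 = 0.8006 and 11/√144 = 0.9167.
SE(x̄₁ − x̄₂) = √(0.8006² + 0.9167²) = 1.2171 for independent samples with unequal variances.

1.2171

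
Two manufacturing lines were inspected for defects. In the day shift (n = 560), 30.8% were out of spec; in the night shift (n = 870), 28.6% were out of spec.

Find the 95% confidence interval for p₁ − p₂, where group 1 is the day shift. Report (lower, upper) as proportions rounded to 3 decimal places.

The two standard errors are √(0.3080×0.6920/560) = 0.01951 and √(0.2860×0.7140/870) = 0.01532.
Because the samples are independent, SE_diff = √(0.01951² + 0.01532²) = 0.02481.
Using z* = 1.960 for 95%, ME = 1.960 × 0.02481 = 0.04863.
p̂₁ − p̂₂ = 0.0220; interval 0.0220 ± 0.04863 gives (-0.027, 0.071).

(-0.027, 0.071)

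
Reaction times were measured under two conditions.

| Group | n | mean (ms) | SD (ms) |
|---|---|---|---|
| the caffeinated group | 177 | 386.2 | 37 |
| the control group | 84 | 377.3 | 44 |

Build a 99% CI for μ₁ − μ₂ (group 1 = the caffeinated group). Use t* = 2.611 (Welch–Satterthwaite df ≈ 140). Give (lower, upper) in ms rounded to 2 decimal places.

(-5.59, 23.39)

SE₁ = s₁/√n₁ = 37/√177 = 2.7811; SE₂ = 44/√84 = 4.8008.
Independent samples, unequal variances: SE_diff = √(SE₁² + SE₂²) = √(7.73451721 + 23.04768064) = 5.5482.
t* = 2.611, so margin of error = 2.611 × 5.5482 = 14.4864.
Difference in means = 386.2 − 377.3 = 8.9000.
8.9000 ± 14.4864 → (-5.59, 23.39).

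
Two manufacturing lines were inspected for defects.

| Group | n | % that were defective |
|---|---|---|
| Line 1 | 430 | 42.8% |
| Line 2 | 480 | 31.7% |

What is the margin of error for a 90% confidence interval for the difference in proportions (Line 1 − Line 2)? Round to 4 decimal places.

0.0525

SE₁ = √(p̂₁(1−p̂₁)/n₁) = √(0.4280·0.5720/430) = 0.02386; SE₂ = √(0.3170·0.6830/480) = 0.02124.
Independent samples: SE of the difference = √(SE₁² + SE₂²) = √(0.0005692996 + 0.0004511376) = 0.03194.
z* for 90% confidence is 1.645, so the margin of error is 1.645 × 0.03194 = 0.05254.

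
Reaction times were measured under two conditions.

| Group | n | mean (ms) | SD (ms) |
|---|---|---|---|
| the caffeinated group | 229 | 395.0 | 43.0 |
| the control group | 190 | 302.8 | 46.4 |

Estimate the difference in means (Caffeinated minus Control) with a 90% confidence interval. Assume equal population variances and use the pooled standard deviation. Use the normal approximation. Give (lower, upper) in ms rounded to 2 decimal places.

(85.00, 99.40)

s_p = √[((n₁−1)s₁² + (n₂−1)s₂²)/(n₁+n₂−2)] = √[(228·43.0² + 189·46.4²)/417] = 44.5732.
SE = 44.5732·√(1/229 + 1/190) = 4.3741.
With z* = 1.645, margin = 1.645 × 4.3741 = 7.1954.
x̄₁ − x̄₂ = 395.0 − 302.8 = 92.2000; interval 92.2000 ± 7.1954 = (85.00, 99.40).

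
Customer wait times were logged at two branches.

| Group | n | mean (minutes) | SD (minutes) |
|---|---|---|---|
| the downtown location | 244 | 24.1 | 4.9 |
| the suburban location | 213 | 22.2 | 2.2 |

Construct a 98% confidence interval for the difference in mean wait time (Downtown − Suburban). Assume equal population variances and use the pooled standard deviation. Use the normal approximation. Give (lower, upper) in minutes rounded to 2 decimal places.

(1.05, 2.75)

Pooled variance s_p² = [243·4.9² + 212·2.2²] / (244+213−2) = 15.0780, so s_p = 3.8830.
SE_diff = s_p·√(1/n₁ + 1/n₂) = 3.8830·√(1/244 + 1/213) = 0.3641.
z* = 2.326; margin = 2.326 × 0.3641 = 0.8469.
Difference = 24.1 − 22.2 = 1.9000.
1.9000 ± 0.8469 → (1.05, 2.75).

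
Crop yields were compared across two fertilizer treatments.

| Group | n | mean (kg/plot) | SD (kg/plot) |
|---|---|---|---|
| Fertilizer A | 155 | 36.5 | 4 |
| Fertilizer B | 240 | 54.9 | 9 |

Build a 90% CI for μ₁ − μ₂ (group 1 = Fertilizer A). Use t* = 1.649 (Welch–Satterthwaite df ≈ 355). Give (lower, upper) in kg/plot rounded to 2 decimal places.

(-19.49, -17.31)

Standard errors of each mean: 4/√155 = 0.3213 and 9/√240 = 0.5809.
SE(x̄₁ − x̄₂) = √(0.3213² + 0.5809²) = 0.6638 for independent samples with unequal variances.
With t* = 1.649, the margin is 1.649 × 0.6638 = 1.0946.
x̄₁ − x̄₂ = 36.5 − 54.9 = -18.4000; the interval is -18.4000 ± 1.0946 = (-19.49, -17.31).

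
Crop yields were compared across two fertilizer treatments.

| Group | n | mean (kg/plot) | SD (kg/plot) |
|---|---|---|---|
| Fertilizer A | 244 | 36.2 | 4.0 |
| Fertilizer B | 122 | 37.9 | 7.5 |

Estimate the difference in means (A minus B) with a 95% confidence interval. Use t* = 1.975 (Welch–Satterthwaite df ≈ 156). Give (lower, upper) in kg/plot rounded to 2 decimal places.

(-3.13, -0.27)

SE₁ = s₁/√n₁ = 4.0/√244 = 0.2561; SE₂ = 7.5/√122 = 0.6790.
Independent samples, unequal variances: SE_diff = √(SE₁² + SE₂²) = √(0.06558721 + 0.461041) = 0.7257.
t* = 1.975, so margin of error = 1.975 × 0.7257 = 1.4333.
Difference in means = 36.2 − 37.9 = -1.7000.
-1.7000 ± 1.4333 → (-3.13, -0.27).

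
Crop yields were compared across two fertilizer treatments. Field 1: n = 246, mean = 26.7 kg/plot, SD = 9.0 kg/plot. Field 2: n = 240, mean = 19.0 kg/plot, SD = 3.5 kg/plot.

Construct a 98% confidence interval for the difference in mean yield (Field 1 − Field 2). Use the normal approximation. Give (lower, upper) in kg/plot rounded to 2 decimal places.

(6.27, 9.13)

Standard errors of each mean: 9.0/√246 = 0.5738 and 3.5/√240 = 0.2259.
SE(x̄₁ − x̄₂) = √(0.5738² + 0.2259²) = 0.6167 for independent samples with unequal variances.
With z* = 2.326, the margin is 2.326 × 0.6167 = 1.4344.
x̄₁ − x̄₂ = 26.7 − 19.0 = 7.7000; the interval is 7.7000 ± 1.4344 = (6.27, 9.13).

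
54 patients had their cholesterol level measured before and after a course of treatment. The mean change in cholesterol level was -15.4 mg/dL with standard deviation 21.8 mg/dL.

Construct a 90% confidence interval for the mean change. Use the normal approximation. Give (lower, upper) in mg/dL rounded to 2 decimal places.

This is a matched-pairs design, so SE = s_d/√n = 21.8/√54 = 2.9666.
Margin = 1.645 × 2.9666 = 4.8801; the interval is -15.4 ± 4.8801 = (-20.28, -10.52).

(-20.28, -10.52)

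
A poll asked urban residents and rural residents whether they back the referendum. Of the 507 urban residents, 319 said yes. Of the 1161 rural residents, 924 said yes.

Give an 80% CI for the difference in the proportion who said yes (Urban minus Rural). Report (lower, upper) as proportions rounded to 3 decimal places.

(-0.198, -0.135)

First, p̂₁ = 319/507 = 0.6292; p̂₂ = 924/1161 = 0.7959.
The two standard errors are √(0.6292×0.3708/507) = 0.02145 and √(0.7959×0.2041/1161) = 0.01183.
Because the samples are independent, SE_diff = √(0.02145² + 0.01183²) = 0.02450.
Using z* = 1.282 for 80%, ME = 1.282 × 0.02450 = 0.03141.
p̂₁ − p̂₂ = -0.1667; interval -0.1667 ± 0.03141 gives (-0.198, -0.135).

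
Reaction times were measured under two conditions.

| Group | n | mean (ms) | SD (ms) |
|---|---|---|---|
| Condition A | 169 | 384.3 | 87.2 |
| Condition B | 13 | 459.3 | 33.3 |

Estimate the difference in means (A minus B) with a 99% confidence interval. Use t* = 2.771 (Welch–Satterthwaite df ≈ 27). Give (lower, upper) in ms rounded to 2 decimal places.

Standard errors of each mean: 87.2/√169 = 6.7077 and 33.3/√13 = 9.2358.
SE(x̄₁ − x̄₂) = √(6.7077² + 9.2358²) = 11.4146 for independent samples with unequal variances.
With t* = 2.771, the margin is 2.771 × 11.4146 = 31.6299.
x̄₁ − x̄₂ = 384.3 − 459.3 = -75.0000; the interval is -75.0000 ± 31.6299 = (-106.63, -43.37).

(-106.63, -43.37)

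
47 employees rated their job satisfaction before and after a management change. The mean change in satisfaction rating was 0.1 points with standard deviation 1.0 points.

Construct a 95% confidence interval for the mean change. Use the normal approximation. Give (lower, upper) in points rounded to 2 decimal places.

(-0.19, 0.39)

Paired design: SE = s_d/√n = 1.0/√47 = 0.1459.
z* = 1.960; margin of error = 1.960 × 0.1459 = 0.2860.
0.1 ± 0.2860 → (-0.19, 0.39).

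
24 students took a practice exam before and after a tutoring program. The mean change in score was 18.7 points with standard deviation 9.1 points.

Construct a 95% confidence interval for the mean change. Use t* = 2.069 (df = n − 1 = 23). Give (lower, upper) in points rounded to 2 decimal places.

(14.86, 22.54)

This is a matched-pairs design, so SE = s_d/√n = 9.1/√24 = 1.8575.
Margin = 2.069 × 1.8575 = 3.8432; the interval is 18.7 ± 3.8432 = (14.86, 22.54).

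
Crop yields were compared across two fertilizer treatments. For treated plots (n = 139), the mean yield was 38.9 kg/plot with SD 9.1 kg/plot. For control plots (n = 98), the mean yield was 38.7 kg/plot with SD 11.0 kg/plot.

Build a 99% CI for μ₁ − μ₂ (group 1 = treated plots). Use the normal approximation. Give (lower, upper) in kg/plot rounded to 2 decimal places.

(-3.29, 3.69)

Per-group SEs: s₁/√n₁ = 9.1/√139 = 0.7719, s₂/√n₂ = 11.0/√98 = 1.1112.
Unpooled SE of the difference: √(0.59582961 + 1.23476544) = 1.3530.
Margin of error = z* · SE = 2.576 × 1.3530 = 3.4853.
x̄₁ − x̄₂ = 38.9 − 38.7 = 0.2000.
CI: 0.2000 ± 3.4853 = (-3.29, 3.69).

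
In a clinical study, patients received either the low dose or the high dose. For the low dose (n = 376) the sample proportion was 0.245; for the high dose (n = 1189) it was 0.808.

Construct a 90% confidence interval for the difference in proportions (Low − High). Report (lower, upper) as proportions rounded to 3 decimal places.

The two standard errors are √(0.2450×0.7550/376) = 0.02218 and √(0.8080×0.1920/1189) = 0.01142.
Because the samples are independent, SE_diff = √(0.02218² + 0.01142²) = 0.02495.
Using z* = 1.645 for 90%, ME = 1.645 × 0.02495 = 0.04104.
p̂₁ − p̂₂ = -0.5630; interval -0.5630 ± 0.04104 gives (-0.604, -0.522).

(-0.604, -0.522)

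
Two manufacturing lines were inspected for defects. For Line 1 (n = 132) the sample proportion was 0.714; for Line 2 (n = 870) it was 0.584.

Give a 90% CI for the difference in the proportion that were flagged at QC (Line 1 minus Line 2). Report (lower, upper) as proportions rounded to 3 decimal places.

(0.060, 0.200)

Each SE is √(p̂(1−p̂)/n): √(0.7140·0.2860/132) = 0.03933 and √(0.5840·0.4160/870) = 0.01671.
SE(p̂₁ − p̂₂) = √(SE₁² + SE₂²) = √(0.0015468489 + 0.0002792241) = 0.04273, since the two samples are independent.
At 90% confidence z* = 1.645; margin = 1.645 × 0.04273 = 0.07029.
The difference is 0.7140 − 0.5840 = 0.1300, so the interval is 0.1300 ± 0.07029 = (0.060, 0.200).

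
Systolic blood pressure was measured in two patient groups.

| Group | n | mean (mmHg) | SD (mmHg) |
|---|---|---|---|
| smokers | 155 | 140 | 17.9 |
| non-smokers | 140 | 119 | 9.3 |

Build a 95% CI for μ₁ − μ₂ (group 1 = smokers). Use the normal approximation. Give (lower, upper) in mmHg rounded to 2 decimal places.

Standard errors of each mean: 17.9/√155 = 1.4378 and 9.3/√140 = 0.7860.
SE(x̄₁ − x̄₂) = √(1.4378² + 0.7860²) = 1.6386 for independent samples with unequal variances.
With z* = 1.960, the margin is 1.960 × 1.6386 = 3.2117.
x̄₁ − x̄₂ = 140 − 119 = 21.0000; the interval is 21.0000 ± 3.2117 = (17.79, 24.21).

(17.79, 24.21)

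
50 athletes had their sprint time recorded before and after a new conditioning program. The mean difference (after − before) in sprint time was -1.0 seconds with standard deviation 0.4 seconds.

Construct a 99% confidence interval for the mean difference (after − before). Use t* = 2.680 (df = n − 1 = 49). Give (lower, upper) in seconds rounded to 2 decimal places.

(-1.15, -0.85)

This is a matched-pairs design, so SE = s_d/√n = 0.4/√50 = 0.0566.
Margin = 2.680 × 0.0566 = 0.1517; the interval is -1.0 ± 0.1517 = (-1.15, -0.85).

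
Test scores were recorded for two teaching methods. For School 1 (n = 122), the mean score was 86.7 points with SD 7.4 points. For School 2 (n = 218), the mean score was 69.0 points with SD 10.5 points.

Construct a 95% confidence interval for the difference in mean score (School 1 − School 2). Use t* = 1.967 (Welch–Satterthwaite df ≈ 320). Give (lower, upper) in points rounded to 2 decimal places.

(15.78, 19.62)

Per-group SEs: s₁/√n₁ = 7.4/√122 = 0.6700, s₂/√n₂ = 10.5/√218 = 0.7111.
Unpooled SE of the difference: √(0.4489 + 0.50566321) = 0.9770.
Margin of error = t* · SE = 1.967 × 0.9770 = 1.9218.
x̄₁ − x̄₂ = 86.7 − 69.0 = 17.7000.
CI: 17.7000 ± 1.9218 = (15.78, 19.62).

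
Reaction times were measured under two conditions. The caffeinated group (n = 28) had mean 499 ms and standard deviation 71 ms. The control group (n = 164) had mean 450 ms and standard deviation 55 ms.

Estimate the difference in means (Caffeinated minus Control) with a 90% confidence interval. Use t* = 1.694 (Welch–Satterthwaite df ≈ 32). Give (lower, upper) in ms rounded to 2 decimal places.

SE₁ = s₁/√n₁ = 71/√28 = 13.4177; SE₂ = 55/√164 = 4.2948.
Independent samples, unequal variances: SE_diff = √(SE₁² + SE₂²) = √(180.03467329 + 18.44530704) = 14.0883.
t* = 1.694, so margin of error = 1.694 × 14.0883 = 23.8656.
Difference in means = 499 − 450 = 49.0000.
49.0000 ± 23.8656 → (25.13, 72.87).

(25.13, 72.87)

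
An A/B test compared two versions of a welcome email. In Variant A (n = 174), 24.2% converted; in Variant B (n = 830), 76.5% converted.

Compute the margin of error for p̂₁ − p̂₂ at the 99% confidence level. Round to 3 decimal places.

0.092

The two standard errors are √(0.2420×0.7580/174) = 0.03247 and √(0.7650×0.2350/830) = 0.01472.
Because the samples are independent, SE_diff = √(0.03247² + 0.01472²) = 0.03565.
Using z* = 2.576 for 99%, ME = 2.576 × 0.03565 = 0.09183.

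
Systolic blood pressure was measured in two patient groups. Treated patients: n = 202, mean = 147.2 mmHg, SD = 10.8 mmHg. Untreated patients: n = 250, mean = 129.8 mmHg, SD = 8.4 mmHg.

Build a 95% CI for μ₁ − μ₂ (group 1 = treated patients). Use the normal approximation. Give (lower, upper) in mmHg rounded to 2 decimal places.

(15.58, 19.22)

SE₁ = s₁/√n₁ = 10.8/√202 = 0.7599; SE₂ = 8.4/√250 = 0.5313.
Independent samples, unequal variances: SE_diff = √(SE₁² + SE₂²) = √(0.57744801 + 0.28227969) = 0.9272.
z* = 1.960, so margin of error = 1.960 × 0.9272 = 1.8173.
Difference in means = 147.2 − 129.8 = 17.4000.
17.4000 ± 1.8173 → (15.58, 19.22).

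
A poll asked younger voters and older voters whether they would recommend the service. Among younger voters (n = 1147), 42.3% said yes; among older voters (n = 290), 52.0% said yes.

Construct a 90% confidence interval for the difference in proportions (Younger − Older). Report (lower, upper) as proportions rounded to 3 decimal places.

Each SE is √(p̂(1−p̂)/n): √(0.4230·0.5770/1147) = 0.01459 and √(0.5200·0.4800/290) = 0.02934.
SE(p̂₁ − p̂₂) = √(SE₁² + SE₂²) = √(0.0002128681 + 0.0008608356) = 0.03277, since the two samples are independent.
At 90% confidence z* = 1.645; margin = 1.645 × 0.03277 = 0.05391.
The difference is 0.4230 − 0.5200 = -0.0970, so the interval is -0.0970 ± 0.05391 = (-0.151, -0.043).

(-0.151, -0.043)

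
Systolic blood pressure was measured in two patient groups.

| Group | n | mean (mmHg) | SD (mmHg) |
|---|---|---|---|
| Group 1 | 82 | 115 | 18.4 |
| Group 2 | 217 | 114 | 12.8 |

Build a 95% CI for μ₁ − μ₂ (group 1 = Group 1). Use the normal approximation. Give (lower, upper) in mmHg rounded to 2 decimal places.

Per-group SEs: s₁/√n₁ = 18.4/√82 = 2.0319, s₂/√n₂ = 12.8/√217 = 0.8689.
Unpooled SE of the difference: √(4.12861761 + 0.75498721) = 2.2099.
Margin of error = z* · SE = 1.960 × 2.2099 = 4.3314.
x̄₁ − x̄₂ = 115 − 114 = 1.0000.
CI: 1.0000 ± 4.3314 = (-3.33, 5.33).

(-3.33, 5.33)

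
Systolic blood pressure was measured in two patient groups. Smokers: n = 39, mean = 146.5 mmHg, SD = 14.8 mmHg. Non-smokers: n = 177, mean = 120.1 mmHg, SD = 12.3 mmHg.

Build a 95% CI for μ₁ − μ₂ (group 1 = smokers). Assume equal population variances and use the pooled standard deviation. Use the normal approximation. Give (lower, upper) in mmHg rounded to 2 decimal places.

s_p = √[((n₁−1)s₁² + (n₂−1)s₂²)/(n₁+n₂−2)] = √[(38·14.8² + 176·12.3²)/214] = 12.7797.
SE = 12.7797·√(1/39 + 1/177) = 2.2606.
With z* = 1.960, margin = 1.960 × 2.2606 = 4.4308.
x̄₁ − x̄₂ = 146.5 − 120.1 = 26.4000; interval 26.4000 ± 4.4308 = (21.97, 30.83).

(21.97, 30.83)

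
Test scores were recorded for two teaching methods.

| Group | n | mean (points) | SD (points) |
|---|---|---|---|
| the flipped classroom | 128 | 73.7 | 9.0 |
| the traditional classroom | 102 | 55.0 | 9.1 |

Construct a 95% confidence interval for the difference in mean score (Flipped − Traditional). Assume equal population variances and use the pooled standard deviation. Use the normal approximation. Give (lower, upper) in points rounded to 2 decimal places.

(16.35, 21.05)

Pooled variance s_p² = [127·9.0² + 101·9.1²] / (128+102−2) = 81.8018, so s_p = 9.0444.
SE_diff = s_p·√(1/n₁ + 1/n₂) = 9.0444·√(1/128 + 1/102) = 1.2004.
z* = 1.960; margin = 1.960 × 1.2004 = 2.3528.
Difference = 73.7 − 55.0 = 18.7000.
18.7000 ± 2.3528 → (16.35, 21.05).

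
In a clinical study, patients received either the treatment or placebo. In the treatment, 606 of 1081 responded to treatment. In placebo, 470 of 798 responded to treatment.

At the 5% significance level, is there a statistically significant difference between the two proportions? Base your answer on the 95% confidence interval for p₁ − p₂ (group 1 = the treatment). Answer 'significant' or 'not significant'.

not significant

First, p̂₁ = 606/1081 = 0.5606; p̂₂ = 470/798 = 0.5890.
The two standard errors are √(0.5606×0.4394/1081) = 0.01510 and √(0.5890×0.4110/798) = 0.01742.
Because the samples are independent, SE_diff = √(0.01510² + 0.01742²) = 0.02305.
Using z* = 1.960 for 95%, ME = 1.960 × 0.02305 = 0.04518.
p̂₁ − p̂₂ = -0.0284; interval -0.0284 ± 0.04518 gives (-0.07358, 0.01678).
The interval (-0.07358, 0.01678) contains 0, so the difference is not significant.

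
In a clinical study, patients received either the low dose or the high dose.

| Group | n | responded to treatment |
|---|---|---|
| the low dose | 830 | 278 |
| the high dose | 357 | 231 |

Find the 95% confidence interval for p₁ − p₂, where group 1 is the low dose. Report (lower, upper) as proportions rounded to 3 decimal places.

(-0.371, -0.253)

Sample proportions: 278/830 = 0.3349, 231/357 = 0.6471.
Each SE is √(p̂(1−p̂)/n): √(0.3349·0.6651/830) = 0.01638 and √(0.6471·0.3529/357) = 0.02529.
SE(p̂₁ − p̂₂) = √(SE₁² + SE₂²) = √(0.0002683044 + 0.0006395841) = 0.03013, since the two samples are independent.
At 95% confidence z* = 1.960; margin = 1.960 × 0.03013 = 0.05905.
The difference is 0.3349 − 0.6471 = -0.3122, so the interval is -0.3122 ± 0.05905 = (-0.371, -0.253).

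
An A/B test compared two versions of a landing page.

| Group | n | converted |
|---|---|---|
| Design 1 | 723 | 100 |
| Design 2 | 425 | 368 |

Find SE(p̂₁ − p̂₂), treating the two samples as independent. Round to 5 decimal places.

0.02093

p̂₁ = 100/723 = 0.1383 and p̂₂ = 368/425 = 0.8659.
SE₁ = √(p̂₁(1−p̂₁)/n₁) = √(0.1383·0.8617/723) = 0.01284; SE₂ = √(0.8659·0.1341/425) = 0.01653.
Independent samples: SE of the difference = √(SE₁² + SE₂²) = √(0.0001648656 + 0.0002732409) = 0.02093.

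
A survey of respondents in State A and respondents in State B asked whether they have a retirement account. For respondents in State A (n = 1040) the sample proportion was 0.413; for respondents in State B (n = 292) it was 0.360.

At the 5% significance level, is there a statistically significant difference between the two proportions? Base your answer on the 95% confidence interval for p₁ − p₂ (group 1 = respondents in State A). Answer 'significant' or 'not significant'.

not significant

The two standard errors are √(0.4130×0.5870/1040) = 0.01527 and √(0.3600×0.6400/292) = 0.02809.
Because the samples are independent, SE_diff = √(0.01527² + 0.02809²) = 0.03197.
Using z* = 1.960 for 95%, ME = 1.960 × 0.03197 = 0.06266.
p̂₁ − p̂₂ = 0.0530; interval 0.0530 ± 0.06266 gives (-0.00966, 0.11566).
The interval (-0.00966, 0.11566) contains 0, so the difference is not significant.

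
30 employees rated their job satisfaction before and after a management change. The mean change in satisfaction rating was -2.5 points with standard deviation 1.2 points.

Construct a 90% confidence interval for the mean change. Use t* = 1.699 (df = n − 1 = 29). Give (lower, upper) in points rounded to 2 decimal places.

(-2.87, -2.13)

Paired design: SE = s_d/√n = 1.2/√30 = 0.2191.
t* = 1.699; margin of error = 1.699 × 0.2191 = 0.3723.
-2.5 ± 0.3723 → (-2.87, -2.13).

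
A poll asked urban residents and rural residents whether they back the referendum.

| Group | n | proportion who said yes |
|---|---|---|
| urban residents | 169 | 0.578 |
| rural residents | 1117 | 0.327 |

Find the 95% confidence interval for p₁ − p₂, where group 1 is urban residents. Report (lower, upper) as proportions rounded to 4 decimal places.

(0.1716, 0.3304)

The two standard errors are √(0.5780×0.4220/169) = 0.03799 and √(0.3270×0.6730/1117) = 0.01404.
Because the samples are independent, SE_diff = √(0.03799² + 0.01404²) = 0.04050.
Using z* = 1.960 for 95%, ME = 1.960 × 0.04050 = 0.07938.
p̂₁ − p̂₂ = 0.2510; interval 0.2510 ± 0.07938 gives (0.1716, 0.3304).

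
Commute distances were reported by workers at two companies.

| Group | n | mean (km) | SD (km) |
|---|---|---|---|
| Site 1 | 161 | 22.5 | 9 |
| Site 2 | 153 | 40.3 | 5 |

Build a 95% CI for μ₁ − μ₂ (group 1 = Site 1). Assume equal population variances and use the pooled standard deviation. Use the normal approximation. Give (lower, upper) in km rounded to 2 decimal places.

(-19.42, -16.18)

s_p = √[((n₁−1)s₁² + (n₂−1)s₂²)/(n₁+n₂−2)] = √[(160·9² + 152·5²)/312] = 7.3293.
SE = 7.3293·√(1/161 + 1/153) = 0.8275.
With z* = 1.960, margin = 1.960 × 0.8275 = 1.6219.
x̄₁ − x̄₂ = 22.5 − 40.3 = -17.8000; interval -17.8000 ± 1.6219 = (-19.42, -16.18).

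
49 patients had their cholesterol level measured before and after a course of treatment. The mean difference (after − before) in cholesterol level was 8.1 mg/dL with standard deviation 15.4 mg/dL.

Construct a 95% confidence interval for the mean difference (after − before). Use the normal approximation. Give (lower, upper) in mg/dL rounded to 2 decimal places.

Paired design: SE = s_d/√n = 15.4/√49 = 2.2000.
z* = 1.960; margin of error = 1.960 × 2.2000 = 4.3120.
8.1 ± 4.3120 → (3.79, 12.41).

(3.79, 12.41)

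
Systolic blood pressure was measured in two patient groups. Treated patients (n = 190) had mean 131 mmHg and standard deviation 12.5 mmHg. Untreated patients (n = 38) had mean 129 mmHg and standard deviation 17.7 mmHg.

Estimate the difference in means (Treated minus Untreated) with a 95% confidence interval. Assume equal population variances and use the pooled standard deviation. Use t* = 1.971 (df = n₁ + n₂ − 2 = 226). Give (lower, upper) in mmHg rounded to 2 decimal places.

s_p = √[((n₁−1)s₁² + (n₂−1)s₂²)/(n₁+n₂−2)] = √[(189·12.5² + 37·17.7²)/226] = 13.4893.
SE = 13.4893·√(1/190 + 1/38) = 2.3971.
With t* = 1.971, margin = 1.971 × 2.3971 = 4.7247.
x̄₁ − x̄₂ = 131 − 129 = 2.0000; interval 2.0000 ± 4.7247 = (-2.72, 6.72).

(-2.72, 6.72)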